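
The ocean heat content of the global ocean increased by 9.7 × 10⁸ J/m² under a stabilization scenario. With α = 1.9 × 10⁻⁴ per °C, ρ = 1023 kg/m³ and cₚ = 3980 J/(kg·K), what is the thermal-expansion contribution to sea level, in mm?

Δh = αQ/(ρcₚ) = 1.9×10⁻⁴ × 9.7×10⁸ / (1023 × 3980) ≈ 0.045265 m

Δh ≈ 45.3 mm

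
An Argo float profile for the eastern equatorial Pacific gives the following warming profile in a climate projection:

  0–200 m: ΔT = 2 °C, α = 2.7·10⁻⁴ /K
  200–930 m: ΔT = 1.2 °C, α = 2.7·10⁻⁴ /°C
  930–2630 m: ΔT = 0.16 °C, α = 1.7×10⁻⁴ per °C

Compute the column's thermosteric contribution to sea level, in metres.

about 0.39 m

0–200 m: 2.7×10⁻⁴ × 200 × 2 = 0.10800 m
200–930 m: 730 × 1.2 × 2.7×10⁻⁴ = 0.23652 m
930–2630 m: 1.7×10⁻⁴ × 1700 × 0.16 = 0.04624 m
Δh = 0.10800 + 0.23652 + 0.04624 = 0.39076 m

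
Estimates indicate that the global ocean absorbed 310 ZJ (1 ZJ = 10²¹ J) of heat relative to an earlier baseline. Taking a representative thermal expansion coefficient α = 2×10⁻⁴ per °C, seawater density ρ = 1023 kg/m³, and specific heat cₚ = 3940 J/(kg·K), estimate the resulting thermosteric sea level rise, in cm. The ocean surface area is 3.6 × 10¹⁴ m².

Per unit area: Q = 310×10²¹ / (3.6×10¹⁴) ≈ 8.611×10⁸ J/m²
Δh = αQ/(ρcₚ) = 2×10⁻⁴ × 8.611×10⁸ / (1023 × 3940) ≈ 0.042728 m

Δh = 4.27 cm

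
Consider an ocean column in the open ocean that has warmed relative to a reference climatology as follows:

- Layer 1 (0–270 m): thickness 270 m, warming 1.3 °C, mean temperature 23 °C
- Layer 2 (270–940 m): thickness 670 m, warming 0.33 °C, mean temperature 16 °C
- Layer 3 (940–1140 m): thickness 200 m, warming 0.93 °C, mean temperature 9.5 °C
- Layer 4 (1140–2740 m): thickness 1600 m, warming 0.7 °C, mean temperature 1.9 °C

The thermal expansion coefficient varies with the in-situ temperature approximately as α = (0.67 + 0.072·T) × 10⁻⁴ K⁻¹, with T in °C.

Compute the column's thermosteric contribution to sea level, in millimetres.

Layer 1: α = (0.67 + 0.072×23)×10⁻⁴ = 2.326×10⁻⁴ K⁻¹
Layer 2: α = (0.67 + 0.072×16)×10⁻⁴ = 1.822×10⁻⁴ K⁻¹
Layer 3: α = (0.67 + 0.072×9.5)×10⁻⁴ = 1.354×10⁻⁴ K⁻¹
Layer 4: α = (0.67 + 0.072×1.9)×10⁻⁴ = 0.8068×10⁻⁴ K⁻¹
Layer 1: 2.326×10⁻⁴ × 270 × 1.3 = 0.0816426 m
270–940 m: 0.33 × 670 × 1.822×10⁻⁴ = 0.04028442 m
200 × 0.93 × 1.354×10⁻⁴ = 0.0251844 m
1140–2740 m: 1600 × 0.7 × 0.8068×10⁻⁴ = 0.0903616 m
Δh = 0.0816426 + 0.04028442 + 0.0251844 + 0.0903616 = 0.23747302 m ≈ 237 mm

about 237 mm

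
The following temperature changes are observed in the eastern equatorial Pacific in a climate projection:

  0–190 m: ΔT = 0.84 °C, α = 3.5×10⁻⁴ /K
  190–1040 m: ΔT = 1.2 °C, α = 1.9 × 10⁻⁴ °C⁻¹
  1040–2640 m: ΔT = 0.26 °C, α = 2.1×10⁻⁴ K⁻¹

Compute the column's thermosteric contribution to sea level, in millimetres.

about 340 mm

0–190 m: 0.84 × 190 × 3.5×10⁻⁴ = 0.05586 m
Layer 2: 850 × 1.2 × 1.9×10⁻⁴ = 0.19380 m
Layer 3: 1600 × 0.26 × 2.1×10⁻⁴ = 0.08736 m
Δh = 0.05586 + 0.19380 + 0.08736 = 0.33702 m ≈ 340 mm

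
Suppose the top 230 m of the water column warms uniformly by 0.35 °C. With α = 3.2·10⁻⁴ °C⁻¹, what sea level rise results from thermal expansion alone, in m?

Δh ≈ 0.026 m

Δh = αΔT·H = 3.2×10⁻⁴ × 0.35 × 230 = 0.02576 m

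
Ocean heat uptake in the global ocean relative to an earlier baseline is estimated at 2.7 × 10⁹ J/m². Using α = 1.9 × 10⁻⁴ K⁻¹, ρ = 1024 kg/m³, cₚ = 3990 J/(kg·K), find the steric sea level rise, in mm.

Δh ≈ 126 mm

Δh = αQ/(ρcₚ) = 1.9×10⁻⁴ × 2.7×10⁹ / (1024 × 3990) ≈ 0.12556 m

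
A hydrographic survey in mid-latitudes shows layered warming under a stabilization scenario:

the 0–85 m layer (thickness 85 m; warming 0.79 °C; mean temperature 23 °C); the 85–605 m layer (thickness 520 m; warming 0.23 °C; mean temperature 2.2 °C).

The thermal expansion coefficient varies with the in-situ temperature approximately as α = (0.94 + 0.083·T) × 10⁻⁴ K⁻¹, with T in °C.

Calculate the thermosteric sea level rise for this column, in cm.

Layer 1: α = (0.94 + 0.083×23)×10⁻⁴ = 2.849×10⁻⁴ K⁻¹
Layer 2: α = (0.94 + 0.083×2.2)×10⁻⁴ = 1.1226×10⁻⁴ K⁻¹
0–85 m: 2.849×10⁻⁴ × 85 × 0.79 = 0.019131035 m
Layer 2: 0.23 × 520 × 1.1226×10⁻⁴ = 0.013426296 m
Δh = 0.019131035 + 0.013426296 = 0.032557331 m

3.26 cm of thermosteric rise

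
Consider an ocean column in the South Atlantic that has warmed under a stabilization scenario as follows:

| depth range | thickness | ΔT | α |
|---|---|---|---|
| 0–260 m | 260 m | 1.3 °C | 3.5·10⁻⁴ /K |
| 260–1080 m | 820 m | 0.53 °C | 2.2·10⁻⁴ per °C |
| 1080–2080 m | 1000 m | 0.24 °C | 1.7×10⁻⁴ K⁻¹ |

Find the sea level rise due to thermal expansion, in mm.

260 × 3.5×10⁻⁴ × 1.3 = 0.11830 m
260–1080 m: 2.2×10⁻⁴ × 820 × 0.53 = 0.095612 m
1080–2080 m: 0.24 × 1.7×10⁻⁴ × 1000 = 0.04080 m
Δh = 0.11830 + 0.095612 + 0.04080 = 0.254712 m

255 mm of thermosteric rise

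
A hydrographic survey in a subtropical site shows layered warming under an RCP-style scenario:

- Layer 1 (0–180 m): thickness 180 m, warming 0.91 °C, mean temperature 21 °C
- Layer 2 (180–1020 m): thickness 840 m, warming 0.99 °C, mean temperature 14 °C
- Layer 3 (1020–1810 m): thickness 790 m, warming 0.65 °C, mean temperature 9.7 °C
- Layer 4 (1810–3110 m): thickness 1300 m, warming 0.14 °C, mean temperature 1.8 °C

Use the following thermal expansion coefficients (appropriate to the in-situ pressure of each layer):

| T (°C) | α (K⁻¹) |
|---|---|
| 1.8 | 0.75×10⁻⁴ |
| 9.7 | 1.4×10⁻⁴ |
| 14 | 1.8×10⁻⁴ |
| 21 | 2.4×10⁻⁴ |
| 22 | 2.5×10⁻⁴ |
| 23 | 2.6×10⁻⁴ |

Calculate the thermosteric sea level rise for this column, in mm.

Layer 1 at 21 °C → α = 2.4×10⁻⁴ K⁻¹
Layer 2 at 14 °C → α = 1.8×10⁻⁴ K⁻¹
Layer 3 at 9.7 °C → α = 1.4×10⁻⁴ K⁻¹
Layer 4 at 1.8 °C → α = 0.75×10⁻⁴ K⁻¹
Layer 1: 0.91 × 180 × 2.4×10⁻⁴ = 0.039312 m
0.99 × 1.8×10⁻⁴ × 840 = 0.149688 m
1.4×10⁻⁴ × 0.65 × 790 = 0.07189 m
1300 × 0.75×10⁻⁴ × 0.14 = 0.01365 m
Δh = 0.039312 + 0.149688 + 0.07189 + 0.01365 = 0.27454 m

275 mm of thermosteric rise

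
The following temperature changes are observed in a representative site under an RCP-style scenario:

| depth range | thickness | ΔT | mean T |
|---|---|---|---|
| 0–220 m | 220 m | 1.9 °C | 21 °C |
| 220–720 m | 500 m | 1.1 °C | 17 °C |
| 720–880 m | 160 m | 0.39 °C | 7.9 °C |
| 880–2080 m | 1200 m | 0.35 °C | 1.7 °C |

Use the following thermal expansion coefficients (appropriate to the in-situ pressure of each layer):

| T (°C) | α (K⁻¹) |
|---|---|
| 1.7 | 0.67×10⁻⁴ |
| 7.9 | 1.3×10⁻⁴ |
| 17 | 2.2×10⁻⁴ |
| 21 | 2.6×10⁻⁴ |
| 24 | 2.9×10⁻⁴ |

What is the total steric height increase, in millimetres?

Layer 1 at 21 °C → α = 2.6×10⁻⁴ K⁻¹
Layer 2 at 17 °C → α = 2.2×10⁻⁴ K⁻¹
Layer 3 at 7.9 °C → α = 1.3×10⁻⁴ K⁻¹
Layer 4 at 1.7 °C → α = 0.67×10⁻⁴ K⁻¹
Layer 1: 1.9 × 2.6×10⁻⁴ × 220 = 0.10868 m
Layer 2: 2.2×10⁻⁴ × 500 × 1.1 = 0.12100 m
720–880 m: 0.39 × 1.3×10⁻⁴ × 160 = 0.008112 m
0.67×10⁻⁴ × 0.35 × 1200 = 0.02814 m
Δh = 0.10868 + 0.12100 + 0.008112 + 0.02814 = 0.265932 m ≈ 270 mm

Δh ≈ 270 mm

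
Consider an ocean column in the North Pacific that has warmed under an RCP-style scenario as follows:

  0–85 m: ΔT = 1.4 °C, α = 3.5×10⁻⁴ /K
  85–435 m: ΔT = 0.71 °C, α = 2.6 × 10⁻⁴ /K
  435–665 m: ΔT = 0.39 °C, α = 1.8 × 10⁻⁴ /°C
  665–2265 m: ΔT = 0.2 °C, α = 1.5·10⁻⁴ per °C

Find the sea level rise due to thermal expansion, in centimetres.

Layer 1: 1.4 × 3.5×10⁻⁴ × 85 = 0.04165 m
Layer 2: 350 × 2.6×10⁻⁴ × 0.71 = 0.06461 m
0.39 × 230 × 1.8×10⁻⁴ = 0.016146 m
1.5×10⁻⁴ × 1600 × 0.2 = 0.04800 m
Δh = 0.04165 + 0.06461 + 0.016146 + 0.04800 = 0.170406 m

Δh = 17.0 cm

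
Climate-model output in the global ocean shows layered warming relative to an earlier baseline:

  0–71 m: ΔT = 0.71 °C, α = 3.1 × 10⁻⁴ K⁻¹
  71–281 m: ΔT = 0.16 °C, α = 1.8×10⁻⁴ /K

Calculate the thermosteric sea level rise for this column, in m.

0.71 × 71 × 3.1×10⁻⁴ = 0.0156271 m
Layer 2: 210 × 1.8×10⁻⁴ × 0.16 = 0.006048 m
Δh = 0.0156271 + 0.006048 = 0.0216751 m ≈ 0.022 m

about 0.022 m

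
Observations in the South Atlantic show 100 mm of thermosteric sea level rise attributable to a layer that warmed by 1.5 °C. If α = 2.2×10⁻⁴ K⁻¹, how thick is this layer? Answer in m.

H = Δh/(αΔT) = 0.1 / (2.2×10⁻⁴ × 1.5) ≈ 303.0 m

303 m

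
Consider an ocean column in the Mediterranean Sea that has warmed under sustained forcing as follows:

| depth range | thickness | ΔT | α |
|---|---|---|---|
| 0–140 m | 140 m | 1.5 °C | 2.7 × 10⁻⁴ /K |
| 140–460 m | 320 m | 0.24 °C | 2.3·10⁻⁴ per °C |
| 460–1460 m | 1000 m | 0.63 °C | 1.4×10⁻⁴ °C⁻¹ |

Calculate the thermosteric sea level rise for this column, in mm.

0–140 m: 2.7×10⁻⁴ × 1.5 × 140 = 0.05670 m
Layer 2: 320 × 0.24 × 2.3×10⁻⁴ = 0.017664 m
460–1460 m: 1.4×10⁻⁴ × 0.63 × 1000 = 0.08820 m
Δh = 0.05670 + 0.017664 + 0.08820 = 0.162564 m

163 mm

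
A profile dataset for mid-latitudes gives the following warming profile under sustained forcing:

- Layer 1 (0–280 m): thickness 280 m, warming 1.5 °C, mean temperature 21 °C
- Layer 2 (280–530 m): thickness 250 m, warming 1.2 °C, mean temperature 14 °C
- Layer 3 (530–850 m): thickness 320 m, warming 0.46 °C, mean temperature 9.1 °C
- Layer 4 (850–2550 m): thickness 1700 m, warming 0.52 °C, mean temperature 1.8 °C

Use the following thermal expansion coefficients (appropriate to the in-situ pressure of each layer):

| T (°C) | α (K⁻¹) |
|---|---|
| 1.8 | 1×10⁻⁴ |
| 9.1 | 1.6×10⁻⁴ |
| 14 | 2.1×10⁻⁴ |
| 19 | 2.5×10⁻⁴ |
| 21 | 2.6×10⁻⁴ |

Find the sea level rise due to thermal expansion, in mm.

Δh = 280 mm

Layer 1 at 21 °C → α = 2.6×10⁻⁴ K⁻¹
Layer 2 at 14 °C → α = 2.1×10⁻⁴ K⁻¹
Layer 3 at 9.1 °C → α = 1.6×10⁻⁴ K⁻¹
Layer 4 at 1.8 °C → α = 1×10⁻⁴ K⁻¹
0–280 m: 280 × 2.6×10⁻⁴ × 1.5 = 0.10920 m
Layer 2: 250 × 2.1×10⁻⁴ × 1.2 = 0.06300 m
530–850 m: 0.46 × 1.6×10⁻⁴ × 320 = 0.023552 m
850–2550 m: 1×10⁻⁴ × 1700 × 0.52 = 0.08840 m
Δh = 0.10920 + 0.06300 + 0.023552 + 0.08840 = 0.284152 m ≈ 280 mm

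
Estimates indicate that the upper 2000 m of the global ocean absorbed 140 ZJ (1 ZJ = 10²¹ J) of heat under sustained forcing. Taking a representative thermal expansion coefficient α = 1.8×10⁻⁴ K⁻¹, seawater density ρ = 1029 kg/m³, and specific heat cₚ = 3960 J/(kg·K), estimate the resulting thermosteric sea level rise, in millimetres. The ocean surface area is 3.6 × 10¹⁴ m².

Per unit area: Q = 140×10²¹ / (3.6×10¹⁴) ≈ 3.889×10⁸ J/m²
Δh = αQ/(ρcₚ) = 1.8×10⁻⁴ × 3.889×10⁸ / (1029 × 3960) ≈ 0.017179 m

Δh = 17.2 mm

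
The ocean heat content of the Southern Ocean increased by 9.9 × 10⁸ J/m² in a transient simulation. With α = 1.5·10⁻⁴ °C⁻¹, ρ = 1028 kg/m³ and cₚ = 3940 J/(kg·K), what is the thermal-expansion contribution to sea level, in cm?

3.7 cm

Δh = αQ/(ρcₚ) = 1.5×10⁻⁴ × 9.9×10⁸ / (1028 × 3940) ≈ 0.036664 m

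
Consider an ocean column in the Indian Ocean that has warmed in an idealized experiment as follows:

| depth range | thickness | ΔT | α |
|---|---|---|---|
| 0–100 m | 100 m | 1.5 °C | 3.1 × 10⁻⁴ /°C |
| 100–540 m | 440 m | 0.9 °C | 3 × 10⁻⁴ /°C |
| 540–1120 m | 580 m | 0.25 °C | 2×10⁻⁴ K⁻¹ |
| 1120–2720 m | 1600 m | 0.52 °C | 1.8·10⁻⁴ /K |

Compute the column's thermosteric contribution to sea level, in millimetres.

0–100 m: 1.5 × 3.1×10⁻⁴ × 100 = 0.04650 m
440 × 3×10⁻⁴ × 0.9 = 0.11880 m
2×10⁻⁴ × 580 × 0.25 = 0.02900 m
Layer 4: 1.8×10⁻⁴ × 1600 × 0.52 = 0.14976 m
Δh = 0.04650 + 0.11880 + 0.02900 + 0.14976 = 0.34406 m ≈ 340 mm

Δh ≈ 340 mm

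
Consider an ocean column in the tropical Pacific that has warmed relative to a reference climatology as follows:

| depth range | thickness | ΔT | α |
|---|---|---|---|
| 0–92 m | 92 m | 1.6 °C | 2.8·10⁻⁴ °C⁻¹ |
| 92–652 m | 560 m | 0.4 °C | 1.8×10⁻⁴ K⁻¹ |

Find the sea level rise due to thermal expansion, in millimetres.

Δh ≈ 81.5 mm

92 × 1.6 × 2.8×10⁻⁴ = 0.041216 m
1.8×10⁻⁴ × 560 × 0.4 = 0.04032 m
Δh = 0.041216 + 0.04032 = 0.081536 m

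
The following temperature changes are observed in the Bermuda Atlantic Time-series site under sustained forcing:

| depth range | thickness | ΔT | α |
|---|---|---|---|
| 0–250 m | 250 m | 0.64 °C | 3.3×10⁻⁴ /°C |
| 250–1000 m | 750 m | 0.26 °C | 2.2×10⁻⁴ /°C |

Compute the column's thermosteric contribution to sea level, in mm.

Δh ≈ 95.7 mm

0.64 × 3.3×10⁻⁴ × 250 = 0.05280 m
Layer 2: 750 × 0.26 × 2.2×10⁻⁴ = 0.04290 m
Δh = 0.05280 + 0.04290 = 0.09570 m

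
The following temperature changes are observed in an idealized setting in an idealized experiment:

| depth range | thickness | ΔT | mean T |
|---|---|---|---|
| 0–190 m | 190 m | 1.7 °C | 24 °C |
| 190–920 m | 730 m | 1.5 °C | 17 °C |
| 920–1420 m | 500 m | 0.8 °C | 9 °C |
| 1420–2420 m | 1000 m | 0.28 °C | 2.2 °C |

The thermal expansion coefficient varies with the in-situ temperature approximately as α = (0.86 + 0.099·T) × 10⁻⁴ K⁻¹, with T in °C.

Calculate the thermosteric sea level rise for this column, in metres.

Δh ≈ 0.483 m

Layer 1: α = (0.86 + 0.099×24)×10⁻⁴ = 3.236×10⁻⁴ K⁻¹
Layer 2: α = (0.86 + 0.099×17)×10⁻⁴ = 2.543×10⁻⁴ K⁻¹
Layer 3: α = (0.86 + 0.099×9)×10⁻⁴ = 1.751×10⁻⁴ K⁻¹
Layer 4: α = (0.86 + 0.099×2.2)×10⁻⁴ = 1.0778×10⁻⁴ K⁻¹
190 × 1.7 × 3.236×10⁻⁴ = 0.1045228 m
190–920 m: 2.543×10⁻⁴ × 1.5 × 730 = 0.2784585 m
920–1420 m: 500 × 0.8 × 1.751×10⁻⁴ = 0.07004 m
1420–2420 m: 1000 × 0.28 × 1.0778×10⁻⁴ = 0.0301784 m
Δh = 0.1045228 + 0.2784585 + 0.07004 + 0.0301784 = 0.4831997 m ≈ 0.483 m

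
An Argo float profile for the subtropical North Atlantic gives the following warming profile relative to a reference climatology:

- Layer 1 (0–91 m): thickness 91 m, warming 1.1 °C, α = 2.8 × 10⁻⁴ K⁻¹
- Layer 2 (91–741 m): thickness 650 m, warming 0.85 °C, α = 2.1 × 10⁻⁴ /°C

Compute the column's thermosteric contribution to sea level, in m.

1.1 × 91 × 2.8×10⁻⁴ = 0.028028 m
Layer 2: 2.1×10⁻⁴ × 650 × 0.85 = 0.116025 m
Δh = 0.028028 + 0.116025 = 0.144053 m

0.14 m of thermosteric rise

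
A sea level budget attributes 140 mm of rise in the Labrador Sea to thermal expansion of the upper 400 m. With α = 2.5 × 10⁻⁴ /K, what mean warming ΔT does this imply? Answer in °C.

ΔT = Δh/(αH) = 0.14 / (2.5×10⁻⁴ × 400) = 1.400 °C

1.4 °C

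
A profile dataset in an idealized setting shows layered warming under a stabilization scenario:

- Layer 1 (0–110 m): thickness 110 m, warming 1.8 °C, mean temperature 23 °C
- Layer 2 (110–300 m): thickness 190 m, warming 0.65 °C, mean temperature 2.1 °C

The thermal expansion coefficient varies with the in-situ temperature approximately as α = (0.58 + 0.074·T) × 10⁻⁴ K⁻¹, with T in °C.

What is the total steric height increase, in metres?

about 0.0543 m

Layer 1: α = (0.58 + 0.074×23)×10⁻⁴ = 2.282×10⁻⁴ K⁻¹
Layer 2: α = (0.58 + 0.074×2.1)×10⁻⁴ = 0.7354×10⁻⁴ K⁻¹
1.8 × 110 × 2.282×10⁻⁴ = 0.0451836 m
0.65 × 190 × 0.7354×10⁻⁴ = 0.00908219 m
Δh = 0.0451836 + 0.00908219 = 0.05426579 m ≈ 0.0543 m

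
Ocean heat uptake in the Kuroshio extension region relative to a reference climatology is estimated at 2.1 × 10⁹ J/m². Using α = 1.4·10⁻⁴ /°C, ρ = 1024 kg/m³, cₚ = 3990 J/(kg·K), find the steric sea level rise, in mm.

Δh = αQ/(ρcₚ) = 1.4×10⁻⁴ × 2.1×10⁹ / (1024 × 3990) ≈ 0.071957 m

72.0 mm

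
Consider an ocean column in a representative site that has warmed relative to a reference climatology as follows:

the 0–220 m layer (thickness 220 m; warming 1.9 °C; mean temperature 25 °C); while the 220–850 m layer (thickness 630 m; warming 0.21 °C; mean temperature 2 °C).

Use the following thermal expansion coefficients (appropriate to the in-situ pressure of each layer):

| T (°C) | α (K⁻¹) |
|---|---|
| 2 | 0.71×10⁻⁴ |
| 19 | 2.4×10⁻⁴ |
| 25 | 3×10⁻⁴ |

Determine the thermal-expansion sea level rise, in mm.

Layer 1 at 25 °C → α = 3×10⁻⁴ K⁻¹
Layer 2 at 2 °C → α = 0.71×10⁻⁴ K⁻¹
Layer 1: 220 × 3×10⁻⁴ × 1.9 = 0.12540 m
0.21 × 0.71×10⁻⁴ × 630 = 0.0093933 m
Δh = 0.12540 + 0.0093933 = 0.1347933 m

about 135 mm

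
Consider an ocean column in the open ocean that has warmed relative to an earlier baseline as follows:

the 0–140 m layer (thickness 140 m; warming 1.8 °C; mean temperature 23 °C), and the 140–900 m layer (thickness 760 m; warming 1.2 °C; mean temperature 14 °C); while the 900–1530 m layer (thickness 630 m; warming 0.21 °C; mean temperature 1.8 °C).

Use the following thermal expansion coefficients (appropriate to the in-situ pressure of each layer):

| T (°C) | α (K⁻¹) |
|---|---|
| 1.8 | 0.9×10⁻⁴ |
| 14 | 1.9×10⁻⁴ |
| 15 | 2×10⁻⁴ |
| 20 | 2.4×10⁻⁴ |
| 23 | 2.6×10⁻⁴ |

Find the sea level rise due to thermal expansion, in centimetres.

Layer 1 at 23 °C → α = 2.6×10⁻⁴ K⁻¹
Layer 2 at 14 °C → α = 1.9×10⁻⁴ K⁻¹
Layer 3 at 1.8 °C → α = 0.9×10⁻⁴ K⁻¹
140 × 2.6×10⁻⁴ × 1.8 = 0.06552 m
Layer 2: 1.9×10⁻⁴ × 760 × 1.2 = 0.17328 m
0.9×10⁻⁴ × 630 × 0.21 = 0.011907 m
Δh = 0.06552 + 0.17328 + 0.011907 = 0.250707 m ≈ 25.1 cm

about 25.1 cm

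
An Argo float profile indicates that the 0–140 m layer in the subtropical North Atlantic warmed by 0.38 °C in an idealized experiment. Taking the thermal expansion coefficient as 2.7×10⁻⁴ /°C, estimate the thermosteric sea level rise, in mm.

Δh = αΔT·H = 2.7×10⁻⁴ × 0.38 × 140 = 0.014364 m

14.4 mm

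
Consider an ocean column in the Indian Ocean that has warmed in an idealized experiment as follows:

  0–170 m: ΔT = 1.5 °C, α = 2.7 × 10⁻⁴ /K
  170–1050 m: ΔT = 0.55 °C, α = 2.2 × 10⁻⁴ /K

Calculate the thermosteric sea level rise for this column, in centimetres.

17.5 cm of thermosteric rise

2.7×10⁻⁴ × 1.5 × 170 = 0.06885 m
170–1050 m: 880 × 0.55 × 2.2×10⁻⁴ = 0.10648 m
Δh = 0.06885 + 0.10648 = 0.17533 m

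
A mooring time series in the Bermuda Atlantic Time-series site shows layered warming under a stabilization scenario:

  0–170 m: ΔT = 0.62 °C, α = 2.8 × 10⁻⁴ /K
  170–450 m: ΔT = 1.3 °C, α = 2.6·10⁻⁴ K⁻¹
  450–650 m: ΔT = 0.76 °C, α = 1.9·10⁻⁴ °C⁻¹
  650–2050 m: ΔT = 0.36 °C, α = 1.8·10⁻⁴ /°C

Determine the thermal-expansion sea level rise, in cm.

24.4 cm of thermosteric rise

2.8×10⁻⁴ × 170 × 0.62 = 0.029512 m
1.3 × 280 × 2.6×10⁻⁴ = 0.09464 m
0.76 × 200 × 1.9×10⁻⁴ = 0.02888 m
650–2050 m: 1400 × 1.8×10⁻⁴ × 0.36 = 0.09072 m
Δh = 0.029512 + 0.09464 + 0.02888 + 0.09072 = 0.243752 m ≈ 24.4 cm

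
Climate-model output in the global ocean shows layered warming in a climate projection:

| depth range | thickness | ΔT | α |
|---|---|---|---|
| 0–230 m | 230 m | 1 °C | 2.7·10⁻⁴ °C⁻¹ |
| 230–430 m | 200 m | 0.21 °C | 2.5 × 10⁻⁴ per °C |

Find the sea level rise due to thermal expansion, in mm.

Δh ≈ 72.6 mm

0–230 m: 1 × 2.7×10⁻⁴ × 230 = 0.06210 m
230–430 m: 0.21 × 200 × 2.5×10⁻⁴ = 0.01050 m
Δh = 0.06210 + 0.01050 = 0.07260 m ≈ 72.6 mm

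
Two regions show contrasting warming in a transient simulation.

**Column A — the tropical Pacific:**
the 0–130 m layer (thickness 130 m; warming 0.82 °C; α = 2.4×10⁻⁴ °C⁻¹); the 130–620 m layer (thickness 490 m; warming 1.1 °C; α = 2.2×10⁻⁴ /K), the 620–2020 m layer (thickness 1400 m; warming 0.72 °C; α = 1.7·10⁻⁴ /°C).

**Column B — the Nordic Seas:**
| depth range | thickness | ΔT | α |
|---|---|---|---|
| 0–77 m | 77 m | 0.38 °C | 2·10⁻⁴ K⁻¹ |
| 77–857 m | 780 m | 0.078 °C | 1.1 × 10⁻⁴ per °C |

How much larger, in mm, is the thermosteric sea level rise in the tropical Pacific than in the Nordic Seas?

303 mm larger

A Layer 1: 130 × 0.82 × 2.4×10⁻⁴ = 0.025584 m
A 130–620 m: 1.1 × 490 × 2.2×10⁻⁴ = 0.11858 m
A 620–2020 m: 1400 × 0.72 × 1.7×10⁻⁴ = 0.17136 m
A total: 0.315524 m
B 0–77 m: 77 × 2×10⁻⁴ × 0.38 = 0.005852 m
B 1.1×10⁻⁴ × 780 × 0.078 = 0.0066924 m
B total: 0.0125444 m
Difference: 0.315524 − 0.0125444 = 0.3029796 m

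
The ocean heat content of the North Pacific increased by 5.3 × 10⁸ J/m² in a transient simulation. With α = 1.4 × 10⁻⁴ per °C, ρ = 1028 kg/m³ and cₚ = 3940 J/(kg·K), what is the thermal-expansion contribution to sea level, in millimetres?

Δh = αQ/(ρcₚ) = 1.4×10⁻⁴ × 5.3×10⁸ / (1028 × 3940) ≈ 0.01832 m

Δh = 18.3 mm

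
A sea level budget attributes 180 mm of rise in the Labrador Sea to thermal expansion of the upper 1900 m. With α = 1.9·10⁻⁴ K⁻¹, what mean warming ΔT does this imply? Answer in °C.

ΔT = Δh/(αH) = 0.18 / (1.9×10⁻⁴ × 1900) ≈ 0.4986 °C

ΔT ≈ 0.499 °C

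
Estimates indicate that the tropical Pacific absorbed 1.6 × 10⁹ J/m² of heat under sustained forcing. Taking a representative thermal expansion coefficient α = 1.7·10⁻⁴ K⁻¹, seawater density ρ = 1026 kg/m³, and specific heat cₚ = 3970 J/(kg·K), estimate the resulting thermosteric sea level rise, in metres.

Δh = αQ/(ρcₚ) = 1.7×10⁻⁴ × 1.6×10⁹ / (1026 × 3970) ≈ 0.066778 m

0.0668 m of thermosteric rise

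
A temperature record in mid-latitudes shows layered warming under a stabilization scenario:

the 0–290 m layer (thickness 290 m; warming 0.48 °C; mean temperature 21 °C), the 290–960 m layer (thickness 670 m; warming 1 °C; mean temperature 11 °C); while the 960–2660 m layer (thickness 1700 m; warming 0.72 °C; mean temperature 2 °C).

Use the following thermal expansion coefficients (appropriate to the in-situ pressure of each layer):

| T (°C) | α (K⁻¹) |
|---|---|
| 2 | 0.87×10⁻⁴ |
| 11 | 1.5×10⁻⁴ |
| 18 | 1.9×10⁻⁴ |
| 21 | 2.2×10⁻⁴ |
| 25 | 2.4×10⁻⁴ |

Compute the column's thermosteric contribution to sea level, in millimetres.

238 mm of thermosteric rise

Layer 1 at 21 °C → α = 2.2×10⁻⁴ K⁻¹
Layer 2 at 11 °C → α = 1.5×10⁻⁴ K⁻¹
Layer 3 at 2 °C → α = 0.87×10⁻⁴ K⁻¹
0.48 × 2.2×10⁻⁴ × 290 = 0.030624 m
Layer 2: 1.5×10⁻⁴ × 670 × 1 = 0.10050 m
1700 × 0.72 × 0.87×10⁻⁴ = 0.106488 m
Δh = 0.030624 + 0.10050 + 0.106488 = 0.237612 m ≈ 238 mm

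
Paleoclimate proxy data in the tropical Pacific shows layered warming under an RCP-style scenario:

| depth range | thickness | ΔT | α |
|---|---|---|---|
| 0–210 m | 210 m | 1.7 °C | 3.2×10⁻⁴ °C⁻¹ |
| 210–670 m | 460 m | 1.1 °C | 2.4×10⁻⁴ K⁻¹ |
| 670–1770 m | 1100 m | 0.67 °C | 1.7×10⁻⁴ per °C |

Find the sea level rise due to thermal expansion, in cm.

1.7 × 3.2×10⁻⁴ × 210 = 0.11424 m
460 × 2.4×10⁻⁴ × 1.1 = 0.12144 m
Layer 3: 1.7×10⁻⁴ × 1100 × 0.67 = 0.12529 m
Δh = 0.11424 + 0.12144 + 0.12529 = 0.36097 m ≈ 36.1 cm

Δh ≈ 36.1 cm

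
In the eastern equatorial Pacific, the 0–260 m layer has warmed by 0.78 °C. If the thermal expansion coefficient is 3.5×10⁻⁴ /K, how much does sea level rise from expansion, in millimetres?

Δh = αΔT·H = 3.5×10⁻⁴ × 0.78 × 260 = 0.07098 m

71.0 mm of thermosteric rise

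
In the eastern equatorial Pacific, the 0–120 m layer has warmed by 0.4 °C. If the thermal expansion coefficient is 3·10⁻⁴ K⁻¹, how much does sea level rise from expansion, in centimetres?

Δh = 1.44 cm

Δh = αΔT·H = 3×10⁻⁴ × 0.4 × 120 = 0.01440 m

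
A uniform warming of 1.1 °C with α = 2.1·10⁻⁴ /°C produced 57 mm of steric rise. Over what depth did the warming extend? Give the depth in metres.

H ≈ 247 m

H = Δh/(αΔT) = 0.057 / (2.1×10⁻⁴ × 1.1) ≈ 246.8 m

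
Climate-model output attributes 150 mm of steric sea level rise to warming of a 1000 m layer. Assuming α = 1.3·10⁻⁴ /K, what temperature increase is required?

ΔT = Δh/(αH) = 0.15 / (1.3×10⁻⁴ × 1000) ≈ 1.154 °C

ΔT ≈ 1.15 °C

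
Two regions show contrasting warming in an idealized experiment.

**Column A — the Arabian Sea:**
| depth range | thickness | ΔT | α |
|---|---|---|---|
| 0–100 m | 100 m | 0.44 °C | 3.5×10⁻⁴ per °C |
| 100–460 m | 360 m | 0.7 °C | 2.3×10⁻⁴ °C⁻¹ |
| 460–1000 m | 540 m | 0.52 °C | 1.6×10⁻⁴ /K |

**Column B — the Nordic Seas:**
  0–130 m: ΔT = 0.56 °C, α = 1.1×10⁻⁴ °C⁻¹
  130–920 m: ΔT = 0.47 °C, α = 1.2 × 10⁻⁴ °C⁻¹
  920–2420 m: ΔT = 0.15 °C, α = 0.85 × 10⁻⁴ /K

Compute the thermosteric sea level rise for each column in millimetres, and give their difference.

A 0–100 m: 3.5×10⁻⁴ × 100 × 0.44 = 0.01540 m
A 100–460 m: 360 × 2.3×10⁻⁴ × 0.7 = 0.05796 m
A Layer 3: 540 × 0.52 × 1.6×10⁻⁴ = 0.044928 m
A total: 0.118288 m
B 0–130 m: 1.1×10⁻⁴ × 0.56 × 130 = 0.008008 m
B 790 × 0.47 × 1.2×10⁻⁴ = 0.044556 m
B 920–2420 m: 0.15 × 1500 × 0.85×10⁻⁴ = 0.019125 m
B total: 0.071689 m
Difference: 0.118288 − 0.071689 = 0.046599 m

Δh_A ≈ 120 mm, Δh_B ≈ 72 mm; difference ≈ 47 mm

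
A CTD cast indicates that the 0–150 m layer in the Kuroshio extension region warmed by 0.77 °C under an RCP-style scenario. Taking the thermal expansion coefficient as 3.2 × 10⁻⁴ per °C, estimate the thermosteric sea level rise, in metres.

about 0.0370 m

Δh = αΔT·H = 3.2×10⁻⁴ × 0.77 × 150 = 0.03696 m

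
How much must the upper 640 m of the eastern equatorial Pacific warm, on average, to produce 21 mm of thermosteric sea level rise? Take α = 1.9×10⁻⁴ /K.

about 0.173 °C

ΔT = Δh/(αH) = 0.021 / (1.9×10⁻⁴ × 640) ≈ 0.1727 °C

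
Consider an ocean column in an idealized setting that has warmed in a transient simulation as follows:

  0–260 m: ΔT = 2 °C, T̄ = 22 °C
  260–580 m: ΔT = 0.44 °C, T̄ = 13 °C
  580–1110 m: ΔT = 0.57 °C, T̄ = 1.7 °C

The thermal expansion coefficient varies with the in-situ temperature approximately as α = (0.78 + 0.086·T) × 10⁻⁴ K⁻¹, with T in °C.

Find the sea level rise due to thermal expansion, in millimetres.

Layer 1: α = (0.78 + 0.086×22)×10⁻⁴ = 2.672×10⁻⁴ K⁻¹
Layer 2: α = (0.78 + 0.086×13)×10⁻⁴ = 1.898×10⁻⁴ K⁻¹
Layer 3: α = (0.78 + 0.086×1.7)×10⁻⁴ = 0.9262×10⁻⁴ K⁻¹
0–260 m: 260 × 2 × 2.672×10⁻⁴ = 0.138944 m
260–580 m: 0.44 × 320 × 1.898×10⁻⁴ = 0.02672384 m
580–1110 m: 0.57 × 530 × 0.9262×10⁻⁴ = 0.027980502 m
Δh = 0.138944 + 0.02672384 + 0.027980502 = 0.193648342 m ≈ 194 mm

194 mm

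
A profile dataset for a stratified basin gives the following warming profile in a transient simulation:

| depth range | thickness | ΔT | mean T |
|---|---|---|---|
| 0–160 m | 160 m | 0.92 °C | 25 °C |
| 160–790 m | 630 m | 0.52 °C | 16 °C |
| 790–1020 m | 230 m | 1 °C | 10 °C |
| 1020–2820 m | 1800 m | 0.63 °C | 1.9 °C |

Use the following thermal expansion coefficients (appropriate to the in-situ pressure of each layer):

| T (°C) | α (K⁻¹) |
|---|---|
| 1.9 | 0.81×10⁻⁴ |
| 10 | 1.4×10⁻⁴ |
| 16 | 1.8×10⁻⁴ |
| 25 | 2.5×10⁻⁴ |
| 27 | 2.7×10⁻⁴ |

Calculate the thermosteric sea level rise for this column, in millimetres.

Layer 1 at 25 °C → α = 2.5×10⁻⁴ K⁻¹
Layer 2 at 16 °C → α = 1.8×10⁻⁴ K⁻¹
Layer 3 at 10 °C → α = 1.4×10⁻⁴ K⁻¹
Layer 4 at 1.9 °C → α = 0.81×10⁻⁴ K⁻¹
0.92 × 2.5×10⁻⁴ × 160 = 0.03680 m
630 × 0.52 × 1.8×10⁻⁴ = 0.058968 m
230 × 1.4×10⁻⁴ × 1 = 0.03220 m
0.63 × 1800 × 0.81×10⁻⁴ = 0.091854 m
Δh = 0.03680 + 0.058968 + 0.03220 + 0.091854 = 0.219822 m ≈ 220 mm

about 220 mm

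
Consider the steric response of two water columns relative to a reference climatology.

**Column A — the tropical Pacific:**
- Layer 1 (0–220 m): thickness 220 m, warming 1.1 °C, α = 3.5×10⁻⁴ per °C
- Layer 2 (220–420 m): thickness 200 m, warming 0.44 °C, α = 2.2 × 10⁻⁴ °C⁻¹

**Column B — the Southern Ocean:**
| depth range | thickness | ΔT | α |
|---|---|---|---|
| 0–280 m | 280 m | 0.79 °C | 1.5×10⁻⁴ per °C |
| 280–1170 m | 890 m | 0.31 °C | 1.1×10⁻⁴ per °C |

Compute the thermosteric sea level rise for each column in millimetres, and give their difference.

Δh_A ≈ 104 mm, Δh_B ≈ 63.5 mm; difference ≈ 40.5 mm

A Layer 1: 3.5×10⁻⁴ × 1.1 × 220 = 0.08470 m
A Layer 2: 2.2×10⁻⁴ × 200 × 0.44 = 0.01936 m
A total: 0.10406 m
B 1.5×10⁻⁴ × 0.79 × 280 = 0.03318 m
B 280–1170 m: 890 × 1.1×10⁻⁴ × 0.31 = 0.030349 m
B total: 0.063529 m
Difference: 0.10406 − 0.063529 = 0.040531 m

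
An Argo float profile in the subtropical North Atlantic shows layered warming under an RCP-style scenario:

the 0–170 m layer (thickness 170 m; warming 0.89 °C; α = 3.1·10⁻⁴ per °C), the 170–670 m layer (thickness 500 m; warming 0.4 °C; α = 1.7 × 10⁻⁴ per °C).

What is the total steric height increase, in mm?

0–170 m: 3.1×10⁻⁴ × 0.89 × 170 = 0.046903 m
1.7×10⁻⁴ × 0.4 × 500 = 0.03400 m
Δh = 0.046903 + 0.03400 = 0.080903 m

80.9 mm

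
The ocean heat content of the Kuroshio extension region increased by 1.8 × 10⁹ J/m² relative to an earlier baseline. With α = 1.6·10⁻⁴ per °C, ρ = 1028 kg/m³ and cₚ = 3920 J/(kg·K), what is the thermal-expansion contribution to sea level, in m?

Δh = 0.071 m

Δh = αQ/(ρcₚ) = 1.6×10⁻⁴ × 1.8×10⁹ / (1028 × 3920) ≈ 0.071468 m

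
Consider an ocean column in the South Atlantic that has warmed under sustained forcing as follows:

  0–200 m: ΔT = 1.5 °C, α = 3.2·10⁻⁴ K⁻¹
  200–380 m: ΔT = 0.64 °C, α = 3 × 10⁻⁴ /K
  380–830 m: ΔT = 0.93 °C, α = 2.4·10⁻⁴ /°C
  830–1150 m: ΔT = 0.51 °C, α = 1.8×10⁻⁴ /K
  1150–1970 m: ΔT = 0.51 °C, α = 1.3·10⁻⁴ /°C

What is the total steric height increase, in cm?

3.2×10⁻⁴ × 1.5 × 200 = 0.09600 m
200–380 m: 180 × 3×10⁻⁴ × 0.64 = 0.03456 m
380–830 m: 2.4×10⁻⁴ × 0.93 × 450 = 0.10044 m
830–1150 m: 1.8×10⁻⁴ × 0.51 × 320 = 0.029376 m
820 × 0.51 × 1.3×10⁻⁴ = 0.054366 m
Δh = 0.09600 + 0.03456 + 0.10044 + 0.029376 + 0.054366 = 0.314742 m

31.5 cm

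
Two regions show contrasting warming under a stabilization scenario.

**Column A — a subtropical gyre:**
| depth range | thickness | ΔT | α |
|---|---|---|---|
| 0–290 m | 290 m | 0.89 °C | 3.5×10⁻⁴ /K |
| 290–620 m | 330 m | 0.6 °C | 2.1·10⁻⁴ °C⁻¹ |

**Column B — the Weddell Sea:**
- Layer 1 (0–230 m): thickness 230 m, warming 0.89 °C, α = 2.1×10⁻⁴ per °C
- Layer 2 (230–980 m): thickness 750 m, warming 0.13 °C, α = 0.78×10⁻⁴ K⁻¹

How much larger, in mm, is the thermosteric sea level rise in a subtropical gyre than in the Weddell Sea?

81 mm larger

A Layer 1: 290 × 3.5×10⁻⁴ × 0.89 = 0.090335 m
A Layer 2: 0.6 × 2.1×10⁻⁴ × 330 = 0.04158 m
A total: 0.131915 m
B 0–230 m: 230 × 0.89 × 2.1×10⁻⁴ = 0.042987 m
B Layer 2: 750 × 0.13 × 0.78×10⁻⁴ = 0.007605 m
B total: 0.050592 m
Difference: 0.131915 − 0.050592 = 0.081323 m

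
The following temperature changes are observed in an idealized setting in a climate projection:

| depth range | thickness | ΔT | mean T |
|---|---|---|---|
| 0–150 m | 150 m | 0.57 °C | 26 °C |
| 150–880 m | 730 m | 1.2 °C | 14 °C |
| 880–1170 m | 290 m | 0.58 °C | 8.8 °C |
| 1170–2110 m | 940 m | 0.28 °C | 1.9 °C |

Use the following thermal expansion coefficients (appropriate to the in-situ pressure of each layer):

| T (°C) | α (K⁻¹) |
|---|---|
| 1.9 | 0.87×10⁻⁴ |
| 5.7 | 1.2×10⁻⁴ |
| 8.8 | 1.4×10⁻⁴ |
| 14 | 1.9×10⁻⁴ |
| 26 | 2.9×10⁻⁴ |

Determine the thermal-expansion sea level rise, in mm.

Δh ≈ 238 mm

Layer 1 at 26 °C → α = 2.9×10⁻⁴ K⁻¹
Layer 2 at 14 °C → α = 1.9×10⁻⁴ K⁻¹
Layer 3 at 8.8 °C → α = 1.4×10⁻⁴ K⁻¹
Layer 4 at 1.9 °C → α = 0.87×10⁻⁴ K⁻¹
0–150 m: 0.57 × 2.9×10⁻⁴ × 150 = 0.024795 m
Layer 2: 730 × 1.2 × 1.9×10⁻⁴ = 0.16644 m
0.58 × 290 × 1.4×10⁻⁴ = 0.023548 m
Layer 4: 940 × 0.28 × 0.87×10⁻⁴ = 0.0228984 m
Δh = 0.024795 + 0.16644 + 0.023548 + 0.0228984 = 0.2376814 m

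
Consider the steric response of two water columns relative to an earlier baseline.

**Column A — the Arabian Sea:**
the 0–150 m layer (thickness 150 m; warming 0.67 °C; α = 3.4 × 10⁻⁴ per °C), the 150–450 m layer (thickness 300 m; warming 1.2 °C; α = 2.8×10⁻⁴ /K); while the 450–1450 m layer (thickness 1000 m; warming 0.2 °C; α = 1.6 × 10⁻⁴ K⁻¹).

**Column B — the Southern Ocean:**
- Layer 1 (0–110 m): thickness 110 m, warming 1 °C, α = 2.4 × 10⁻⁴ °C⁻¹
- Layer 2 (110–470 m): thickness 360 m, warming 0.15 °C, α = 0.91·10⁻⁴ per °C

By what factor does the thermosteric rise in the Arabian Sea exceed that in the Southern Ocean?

a factor of 5.33

A 150 × 3.4×10⁻⁴ × 0.67 = 0.03417 m
A Layer 2: 300 × 1.2 × 2.8×10⁻⁴ = 0.10080 m
A 1000 × 1.6×10⁻⁴ × 0.2 = 0.03200 m
A total: 0.16697 m
B 2.4×10⁻⁴ × 110 × 1 = 0.02640 m
B 110–470 m: 0.15 × 360 × 0.91×10⁻⁴ = 0.004914 m
B total: 0.031314 m
Ratio: 0.16697 / 0.031314 ≈ 5.332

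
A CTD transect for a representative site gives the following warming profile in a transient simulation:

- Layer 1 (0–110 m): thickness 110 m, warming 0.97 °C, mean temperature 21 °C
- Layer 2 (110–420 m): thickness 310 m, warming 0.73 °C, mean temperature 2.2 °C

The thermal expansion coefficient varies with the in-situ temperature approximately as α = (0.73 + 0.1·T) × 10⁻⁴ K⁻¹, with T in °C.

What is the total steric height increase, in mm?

Layer 1: α = (0.73 + 0.1×21)×10⁻⁴ = 2.83×10⁻⁴ K⁻¹
Layer 2: α = (0.73 + 0.1×2.2)×10⁻⁴ = 0.95×10⁻⁴ K⁻¹
110 × 0.97 × 2.83×10⁻⁴ = 0.0301961 m
Layer 2: 310 × 0.95×10⁻⁴ × 0.73 = 0.0214985 m
Δh = 0.0301961 + 0.0214985 = 0.0516946 m ≈ 51.7 mm

about 51.7 mm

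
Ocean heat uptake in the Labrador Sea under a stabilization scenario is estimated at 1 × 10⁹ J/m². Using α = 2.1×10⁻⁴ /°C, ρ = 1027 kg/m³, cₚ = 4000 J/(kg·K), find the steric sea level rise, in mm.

51 mm

Δh = αQ/(ρcₚ) = 2.1×10⁻⁴ × 1×10⁹ / (1027 × 4000) ≈ 0.05112 m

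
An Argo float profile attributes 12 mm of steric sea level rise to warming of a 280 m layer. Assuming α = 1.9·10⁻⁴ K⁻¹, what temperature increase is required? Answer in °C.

ΔT = Δh/(αH) = 0.012 / (1.9×10⁻⁴ × 280) ≈ 0.2256 °C

0.226 °C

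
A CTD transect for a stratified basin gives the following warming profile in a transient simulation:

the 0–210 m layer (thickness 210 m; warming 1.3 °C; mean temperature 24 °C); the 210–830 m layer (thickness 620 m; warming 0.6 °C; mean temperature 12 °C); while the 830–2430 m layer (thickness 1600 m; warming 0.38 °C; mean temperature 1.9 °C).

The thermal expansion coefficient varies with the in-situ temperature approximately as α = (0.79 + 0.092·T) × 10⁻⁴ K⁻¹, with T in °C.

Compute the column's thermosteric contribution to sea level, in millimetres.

Δh ≈ 210 mm

Layer 1: α = (0.79 + 0.092×24)×10⁻⁴ = 2.998×10⁻⁴ K⁻¹
Layer 2: α = (0.79 + 0.092×12)×10⁻⁴ = 1.894×10⁻⁴ K⁻¹
Layer 3: α = (0.79 + 0.092×1.9)×10⁻⁴ = 0.9648×10⁻⁴ K⁻¹
210 × 2.998×10⁻⁴ × 1.3 = 0.0818454 m
Layer 2: 0.6 × 1.894×10⁻⁴ × 620 = 0.0704568 m
Layer 3: 0.9648×10⁻⁴ × 0.38 × 1600 = 0.05865984 m
Δh = 0.0818454 + 0.0704568 + 0.05865984 = 0.21096204 m ≈ 210 mm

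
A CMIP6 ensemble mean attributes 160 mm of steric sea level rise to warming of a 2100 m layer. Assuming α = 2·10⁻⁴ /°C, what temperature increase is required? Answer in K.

about 0.381 K

ΔT = Δh/(αH) = 0.16 / (2×10⁻⁴ × 2100) ≈ 0.3810 K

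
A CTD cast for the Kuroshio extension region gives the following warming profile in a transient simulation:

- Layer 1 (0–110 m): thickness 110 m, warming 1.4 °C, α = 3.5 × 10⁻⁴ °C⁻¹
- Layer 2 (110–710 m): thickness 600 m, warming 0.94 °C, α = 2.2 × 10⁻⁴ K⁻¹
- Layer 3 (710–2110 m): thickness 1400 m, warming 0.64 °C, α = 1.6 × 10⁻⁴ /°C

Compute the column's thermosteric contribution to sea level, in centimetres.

Δh = 32 cm

1.4 × 110 × 3.5×10⁻⁴ = 0.05390 m
Layer 2: 2.2×10⁻⁴ × 0.94 × 600 = 0.12408 m
1400 × 1.6×10⁻⁴ × 0.64 = 0.14336 m
Δh = 0.05390 + 0.12408 + 0.14336 = 0.32134 m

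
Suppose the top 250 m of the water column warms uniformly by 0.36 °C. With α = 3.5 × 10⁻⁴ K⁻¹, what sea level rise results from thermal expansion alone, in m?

about 0.032 m

Δh = αΔT·H = 3.5×10⁻⁴ × 0.36 × 250 = 0.03150 m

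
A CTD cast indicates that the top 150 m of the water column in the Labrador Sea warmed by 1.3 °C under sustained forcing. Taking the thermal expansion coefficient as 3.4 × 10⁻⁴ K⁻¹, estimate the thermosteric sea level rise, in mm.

66 mm of thermosteric rise

Δh = αΔT·H = 3.4×10⁻⁴ × 1.3 × 150 = 0.06630 m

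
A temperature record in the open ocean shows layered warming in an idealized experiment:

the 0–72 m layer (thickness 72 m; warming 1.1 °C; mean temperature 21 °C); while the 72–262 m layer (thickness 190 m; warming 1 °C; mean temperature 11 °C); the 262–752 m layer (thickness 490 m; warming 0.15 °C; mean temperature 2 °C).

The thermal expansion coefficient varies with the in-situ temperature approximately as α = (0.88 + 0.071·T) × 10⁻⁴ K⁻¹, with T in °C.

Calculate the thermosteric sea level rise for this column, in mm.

Layer 1: α = (0.88 + 0.071×21)×10⁻⁴ = 2.371×10⁻⁴ K⁻¹
Layer 2: α = (0.88 + 0.071×11)×10⁻⁴ = 1.661×10⁻⁴ K⁻¹
Layer 3: α = (0.88 + 0.071×2)×10⁻⁴ = 1.022×10⁻⁴ K⁻¹
1.1 × 2.371×10⁻⁴ × 72 = 0.01877832 m
72–262 m: 1 × 1.661×10⁻⁴ × 190 = 0.031559 m
262–752 m: 1.022×10⁻⁴ × 490 × 0.15 = 0.0075117 m
Δh = 0.01877832 + 0.031559 + 0.0075117 = 0.05784902 m ≈ 58 mm

58 mm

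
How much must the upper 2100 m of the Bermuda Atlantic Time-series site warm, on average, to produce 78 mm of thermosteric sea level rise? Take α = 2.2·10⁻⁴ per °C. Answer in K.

ΔT ≈ 0.169 K

ΔT = Δh/(αH) = 0.078 / (2.2×10⁻⁴ × 2100) ≈ 0.1688 K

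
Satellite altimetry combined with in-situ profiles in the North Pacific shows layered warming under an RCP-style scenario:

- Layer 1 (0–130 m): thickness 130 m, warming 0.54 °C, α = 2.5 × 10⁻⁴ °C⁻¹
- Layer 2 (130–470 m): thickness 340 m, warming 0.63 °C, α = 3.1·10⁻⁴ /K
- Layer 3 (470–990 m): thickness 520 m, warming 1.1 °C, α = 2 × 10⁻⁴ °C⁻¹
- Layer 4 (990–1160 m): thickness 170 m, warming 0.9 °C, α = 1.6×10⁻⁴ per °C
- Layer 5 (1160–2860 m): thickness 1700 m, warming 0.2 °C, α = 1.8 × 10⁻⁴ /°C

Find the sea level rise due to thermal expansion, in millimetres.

Δh ≈ 284 mm

0–130 m: 2.5×10⁻⁴ × 0.54 × 130 = 0.01755 m
0.63 × 340 × 3.1×10⁻⁴ = 0.066402 m
Layer 3: 520 × 1.1 × 2×10⁻⁴ = 0.11440 m
Layer 4: 1.6×10⁻⁴ × 0.9 × 170 = 0.02448 m
0.2 × 1700 × 1.8×10⁻⁴ = 0.06120 m
Δh = 0.01755 + 0.066402 + 0.11440 + 0.02448 + 0.06120 = 0.284032 m ≈ 284 mm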